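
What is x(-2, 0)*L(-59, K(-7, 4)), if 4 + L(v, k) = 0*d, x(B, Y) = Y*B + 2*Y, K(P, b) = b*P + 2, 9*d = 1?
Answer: 0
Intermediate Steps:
d = 1/9 (d = (1/9)*1 = 1/9 ≈ 0.11111)
K(P, b) = 2 + P*b (K(P, b) = P*b + 2 = 2 + P*b)
x(B, Y) = 2*Y + B*Y (x(B, Y) = B*Y + 2*Y = 2*Y + B*Y)
L(v, k) = -4 (L(v, k) = -4 + 0*(1/9) = -4 + 0 = -4)
x(-2, 0)*L(-59, K(-7, 4)) = (0*(2 - 2))*(-4) = (0*0)*(-4) = 0*(-4) = 0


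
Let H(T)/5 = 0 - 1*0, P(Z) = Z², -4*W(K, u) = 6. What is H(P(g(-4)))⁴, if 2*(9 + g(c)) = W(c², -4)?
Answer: 0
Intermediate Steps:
W(K, u) = -3/2 (W(K, u) = -¼*6 = -3/2)
g(c) = -39/4 (g(c) = -9 + (½)*(-3/2) = -9 - ¾ = -39/4)
H(T) = 0 (H(T) = 5*(0 - 1*0) = 5*(0 + 0) = 5*0 = 0)
H(P(g(-4)))⁴ = 0⁴ = 0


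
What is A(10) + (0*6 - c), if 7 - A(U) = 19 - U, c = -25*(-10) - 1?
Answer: -251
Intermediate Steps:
c = 249 (c = 250 - 1 = 249)
A(U) = -12 + U (A(U) = 7 - (19 - U) = 7 + (-19 + U) = -12 + U)
A(10) + (0*6 - c) = (-12 + 10) + (0*6 - 1*249) = -2 + (0 - 249) = -2 - 249 = -251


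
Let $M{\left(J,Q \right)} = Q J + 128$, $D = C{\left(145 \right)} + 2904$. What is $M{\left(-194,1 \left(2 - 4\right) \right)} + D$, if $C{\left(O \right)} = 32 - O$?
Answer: $3307$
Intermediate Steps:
$D = 2791$ ($D = \left(32 - 145\right) + 2904 = -113 + 2904 = 2791$)
$M{\left(J,Q \right)} = 128 + J Q$ ($M{\left(J,Q \right)} = J Q + 128 = 128 + J Q$)
$M{\left(-194,1 \left(2 - 4\right) \right)} + D = \left(128 - 194 \cdot 1 \left(2 - 4\right)\right) + 2791 = \left(128 - 194 \cdot 1 \left(-2\right)\right) + 2791 = \left(128 - -388\right) + 2791 = \left(128 + 388\right) + 2791 = 516 + 2791 = 3307$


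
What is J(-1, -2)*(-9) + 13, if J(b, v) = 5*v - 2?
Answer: 121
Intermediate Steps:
J(b, v) = -2 + 5*v
J(-1, -2)*(-9) + 13 = (-2 + 5*(-2))*(-9) + 13 = (-2 - 10)*(-9) + 13 = -12*(-9) + 13 = 108 + 13 = 121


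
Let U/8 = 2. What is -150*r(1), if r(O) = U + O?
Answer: -2550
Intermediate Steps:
U = 16 (U = 8*2 = 16)
r(O) = 16 + O
-150*r(1) = -150*(16 + 1) = -150*17 = -2550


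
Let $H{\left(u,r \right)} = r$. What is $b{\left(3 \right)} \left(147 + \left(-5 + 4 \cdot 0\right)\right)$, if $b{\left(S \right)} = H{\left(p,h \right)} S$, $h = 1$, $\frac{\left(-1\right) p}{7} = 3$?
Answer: $426$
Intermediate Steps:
$p = -21$ ($p = \left(-7\right) 3 = -21$)
$b{\left(S \right)} = S$ ($b{\left(S \right)} = 1 S = S$)
$b{\left(3 \right)} \left(147 + \left(-5 + 4 \cdot 0\right)\right) = 3 \left(147 + \left(-5 + 4 \cdot 0\right)\right) = 3 \left(147 + \left(-5 + 0\right)\right) = 3 \left(147 - 5\right) = 3 \cdot 142 = 426$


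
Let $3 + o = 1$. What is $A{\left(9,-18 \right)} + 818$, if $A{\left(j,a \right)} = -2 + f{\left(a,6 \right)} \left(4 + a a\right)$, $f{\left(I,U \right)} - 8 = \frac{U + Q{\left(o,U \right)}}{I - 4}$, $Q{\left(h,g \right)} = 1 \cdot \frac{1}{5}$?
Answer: $\frac{184116}{55} \approx 3347.6$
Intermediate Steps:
$o = -2$ ($o = -3 + 1 = -2$)
$Q{\left(h,g \right)} = \frac{1}{5}$ ($Q{\left(h,g \right)} = 1 \cdot \frac{1}{5} = \frac{1}{5}$)
$f{\left(I,U \right)} = 8 + \frac{\frac{1}{5} + U}{-4 + I}$ ($f{\left(I,U \right)} = 8 + \frac{U + \frac{1}{5}}{I - 4} = 8 + \frac{\frac{1}{5} + U}{-4 + I}$)
$A{\left(j,a \right)} = -2 + \frac{\left(4 + a^{2}\right) \left(- \frac{129}{5} + 8 a\right)}{-4 + a}$ ($A{\left(j,a \right)} = -2 + \frac{- \frac{159}{5} + 6 + 8 a}{-4 + a} \left(4 + a a\right) = -2 + \frac{- \frac{129}{5} + 8 a}{-4 + a} \left(4 + a^{2}\right) = -2 + \frac{\left(4 + a^{2}\right) \left(- \frac{129}{5} + 8 a\right)}{-4 + a}$)
$A{\left(9,-18 \right)} + 818 = \frac{-476 + 150 \left(-18\right) + \left(-18\right)^{2} \left(-129 + 40 \left(-18\right)\right)}{5 \left(-4 - 18\right)} + 818 = \frac{-476 - 2700 + 324 \left(-129 - 720\right)}{5 \left(-22\right)} + 818 = \frac{1}{5} \left(- \frac{1}{22}\right) \left(-476 - 2700 + 324 \left(-849\right)\right) + 818 = \frac{1}{5} \left(- \frac{1}{22}\right) \left(-476 - 2700 - 275076\right) + 818 = \frac{1}{5} \left(- \frac{1}{22}\right) \left(-278252\right) + 818 = \frac{139126}{55} + 818 = \frac{184116}{55}$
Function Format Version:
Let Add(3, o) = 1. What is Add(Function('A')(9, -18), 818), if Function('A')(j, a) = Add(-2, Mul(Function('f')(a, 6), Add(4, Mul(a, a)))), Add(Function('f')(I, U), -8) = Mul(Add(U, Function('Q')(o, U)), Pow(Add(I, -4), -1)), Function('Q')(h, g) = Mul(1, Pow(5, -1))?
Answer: Rational(184116, 55) ≈ 3347.6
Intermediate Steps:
o = -2 (o = Add(-3, 1) = -2)
Function('Q')(h, g) = Rational(1, 5) (Function('Q')(h, g) = Mul(1, Rational(1, 5)) = Rational(1, 5))
Function('f')(I, U) = Add(8, Mul(Pow(Add(-4, I), -1), Add(Rational(1, 5), U))) (Function('f')(I, U) = Add(8, Mul(Add(U, Rational(1, 5)), Pow(Add(I, -4), -1))) = Add(8, Mul(Add(Rational(1, 5), U), Pow(Add(-4, I), -1))) = Add(8, Mul(Pow(Add(-4, I), -1), Add(Rational(1, 5), U))))
Function('A')(j, a) = Add(-2, Mul(Pow(Add(-4, a), -1), Add(4, Pow(a, 2)), Add(Rational(-129, 5), Mul(8, a)))) (Function('A')(j, a) = Add(-2, Mul(Mul(Pow(Add(-4, a), -1), Add(Rational(-159, 5), 6, Mul(8, a))), Add(4, Mul(a, a)))) = Add(-2, Mul(Mul(Pow(Add(-4, a), -1), Add(Rational(-129, 5), Mul(8, a))), Add(4, Pow(a, 2)))) = Add(-2, Mul(Pow(Add(-4, a), -1), Add(4, Pow(a, 2)), Add(Rational(-129, 5), Mul(8, a)))))
Add(Function('A')(9, -18), 818) = Add(Mul(Rational(1, 5), Pow(Add(-4, -18), -1), Add(-476, Mul(150, -18), Mul(Pow(-18, 2), Add(-129, Mul(40, -18))))), 818) = Add(Mul(Rational(1, 5), Pow(-22, -1), Add(-476, -2700, Mul(324, Add(-129, -720)))), 818) = Add(Mul(Rational(1, 5), Rational(-1, 22), Add(-476, -2700, Mul(324, -849))), 818) = Add(Mul(Rational(1, 5), Rational(-1, 22), Add(-476, -2700, -275076)), 818) = Add(Mul(Rational(1, 5), Rational(-1, 22), -278252), 818) = Add(Rational(139126, 55), 818) = Rational(184116, 55)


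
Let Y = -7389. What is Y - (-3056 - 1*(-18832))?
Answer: -23165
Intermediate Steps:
Y - (-3056 - 1*(-18832)) = -7389 - (-3056 - 1*(-18832)) = -7389 - (-3056 + 18832) = -7389 - 1*15776 = -7389 - 15776 = -23165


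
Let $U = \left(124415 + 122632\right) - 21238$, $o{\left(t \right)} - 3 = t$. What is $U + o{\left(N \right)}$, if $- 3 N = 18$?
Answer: $225806$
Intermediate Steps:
$N = -6$ ($N = \left(- \frac{1}{3}\right) 18 = -6$)
$o{\left(t \right)} = 3 + t$
$U = 225809$ ($U = 247047 - 21238 = 225809$)
$U + o{\left(N \right)} = 225809 + \left(3 - 6\right) = 225809 - 3 = 225806$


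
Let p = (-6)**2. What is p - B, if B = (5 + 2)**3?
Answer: -307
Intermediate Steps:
p = 36
B = 343 (B = 7**3 = 343)
p - B = 36 - 1*343 = 36 - 343 = -307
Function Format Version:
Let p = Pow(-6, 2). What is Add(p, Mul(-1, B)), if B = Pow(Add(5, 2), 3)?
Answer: -307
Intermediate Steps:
p = 36
B = 343 (B = Pow(7, 3) = 343)
Add(p, Mul(-1, B)) = Add(36, Mul(-1, 343)) = Add(36, -343) = -307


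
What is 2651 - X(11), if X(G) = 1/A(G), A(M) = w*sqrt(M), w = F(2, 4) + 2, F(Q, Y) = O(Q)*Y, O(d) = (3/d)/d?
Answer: 2651 - sqrt(11)/55 ≈ 2650.9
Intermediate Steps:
O(d) = 3/d**2
F(Q, Y) = 3*Y/Q**2 (F(Q, Y) = (3/Q**2)*Y = 3*Y/Q**2)
w = 5 (w = 3*4/2**2 + 2 = 3*4*(1/4) + 2 = 3 + 2 = 5)
A(M) = 5*sqrt(M)
X(G) = 1/(5*sqrt(G))
2651 - X(11) = 2651 - 1/(5*sqrt(11)) = 2651 - sqrt(11)/11/5 = 2651 - sqrt(11)/55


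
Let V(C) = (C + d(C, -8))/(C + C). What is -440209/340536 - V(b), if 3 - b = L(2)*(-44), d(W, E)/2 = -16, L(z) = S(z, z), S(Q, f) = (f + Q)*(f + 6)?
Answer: -122276353/68642328 ≈ -1.7814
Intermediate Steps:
S(Q, f) = (6 + f)*(Q + f) (S(Q, f) = (Q + f)*(6 + f) = (6 + f)*(Q + f))
L(z) = 2*z² + 12*z (L(z) = z² + 6*z + 6*z + z*z = z² + 6*z + 6*z + z² = 2*z² + 12*z)
d(W, E) = -32 (d(W, E) = 2*(-16) = -32)
b = 1411 (b = 3 - 2*2*(6 + 2)*(-44) = 3 - 2*2*8*(-44) = 3 - 32*(-44) = 3 - 1*(-1408) = 3 + 1408 = 1411)
V(C) = (-32 + C)/(2*C) (V(C) = (C - 32)/(C + C) = (-32 + C)/((2*C)) = (-32 + C)*(1/(2*C)) = (-32 + C)/(2*C))
-440209/340536 - V(b) = -440209/340536 - (-32 + 1411)/(2*1411) = -440209*1/340536 - 1379/(2*1411) = -62887/48648 - 1*1379/2822 = -62887/48648 - 1379/2822 = -122276353/68642328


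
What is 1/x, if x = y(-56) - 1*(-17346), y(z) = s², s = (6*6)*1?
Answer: 1/18642 ≈ 5.3642e-5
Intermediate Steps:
s = 36 (s = 36*1 = 36)
y(z) = 1296 (y(z) = 36² = 1296)
x = 18642 (x = 1296 - 1*(-17346) = 1296 + 17346 = 18642)
1/x = 1/18642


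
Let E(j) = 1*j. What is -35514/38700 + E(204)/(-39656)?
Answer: -4917493/5328775 ≈ -0.92282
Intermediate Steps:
E(j) = j
-35514/38700 + E(204)/(-39656) = -35514/38700 + 204/(-39656) = -35514*1/38700 + 204*(-1/39656) = -1973/2150 - 51/9914 = -4917493/5328775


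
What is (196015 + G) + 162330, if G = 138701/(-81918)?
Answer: 29354767009/81918 ≈ 3.5834e+5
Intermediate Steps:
G = -138701/81918 (G = 138701*(-1/81918) = -138701/81918 ≈ -1.6932)
(196015 + G) + 162330 = (196015 - 138701/81918) + 162330 = 16057018069/81918 + 162330 = 29354767009/81918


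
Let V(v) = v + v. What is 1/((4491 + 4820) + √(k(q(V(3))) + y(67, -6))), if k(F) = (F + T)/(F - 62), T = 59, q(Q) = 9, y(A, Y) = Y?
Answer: 493483/4594820599 - I*√20458/4594820599 ≈ 0.0001074 - 3.1129e-8*I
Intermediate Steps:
V(v) = 2*v
k(F) = (59 + F)/(-62 + F) (k(F) = (F + 59)/(F - 62) = (59 + F)/(-62 + F))
1/((4491 + 4820) + √(k(q(V(3))) + y(67, -6))) = 1/((4491 + 4820) + √((59 + 9)/(-62 + 9) - 6)) = 1/(9311 + √(68/(-53) - 6)) = 1/(9311 + √(-1/53*68 - 6)) = 1/(9311 + √(-68/53 - 6)) = 1/(9311 + √(-386/53)) = 1/(9311 + I*√20458/53)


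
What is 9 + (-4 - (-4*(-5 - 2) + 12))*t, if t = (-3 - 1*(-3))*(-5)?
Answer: 9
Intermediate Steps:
t = 0 (t = (-3 + 3)*(-5) = 0*(-5) = 0)
9 + (-4 - (-4*(-5 - 2) + 12))*t = 9 + (-4 - (-4*(-5 - 2) + 12))*0 = 9 + (-4 - (-4*(-7) + 12))*0 = 9 + (-4 - (28 + 12))*0 = 9 + (-4 - 1*40)*0 = 9 + (-4 - 40)*0 = 9 - 44*0 = 9 + 0 = 9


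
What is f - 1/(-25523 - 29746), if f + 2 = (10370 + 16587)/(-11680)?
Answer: -2780958593/645541920 ≈ -4.3079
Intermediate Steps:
f = -50317/11680 (f = -2 + (10370 + 16587)/(-11680) = -2 + 26957*(-1/11680) = -2 - 26957/11680 = -50317/11680 ≈ -4.3080)
f - 1/(-25523 - 29746) = -50317/11680 - 1/(-25523 - 29746) = -50317/11680 - 1/(-55269) = -50317/11680 - 1*(-1/55269) = -50317/11680 + 1/55269 = -2780958593/645541920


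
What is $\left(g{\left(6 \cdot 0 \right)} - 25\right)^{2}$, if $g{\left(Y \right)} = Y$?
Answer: $625$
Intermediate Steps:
$\left(g{\left(6 \cdot 0 \right)} - 25\right)^{2} = \left(6 \cdot 0 - 25\right)^{2} = \left(0 - 25\right)^{2} = \left(-25\right)^{2} = 625$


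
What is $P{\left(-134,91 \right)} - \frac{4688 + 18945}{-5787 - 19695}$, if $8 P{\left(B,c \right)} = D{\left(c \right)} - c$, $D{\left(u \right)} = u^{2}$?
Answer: $\frac{52221661}{50964} \approx 1024.7$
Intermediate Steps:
$P{\left(B,c \right)} = - \frac{c}{8} + \frac{c^{2}}{8}$ ($P{\left(B,c \right)} = \frac{c^{2} - c}{8} = - \frac{c}{8} + \frac{c^{2}}{8}$)
$P{\left(-134,91 \right)} - \frac{4688 + 18945}{-5787 - 19695} = \frac{1}{8} \cdot 91 \left(-1 + 91\right) - \frac{4688 + 18945}{-5787 - 19695} = \frac{1}{8} \cdot 91 \cdot 90 - \frac{23633}{-25482} = \frac{4095}{4} - 23633 \left(- \frac{1}{25482}\right) = \frac{4095}{4} - - \frac{23633}{25482} = \frac{4095}{4} + \frac{23633}{25482} = \frac{52221661}{50964}$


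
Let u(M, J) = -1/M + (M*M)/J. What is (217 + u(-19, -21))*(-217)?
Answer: -2472095/57 ≈ -43370.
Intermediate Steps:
u(M, J) = -1/M + M²/J
(217 + u(-19, -21))*(-217) = (217 + ((-19)³ - 1*(-21))/(-21*(-19)))*(-217) = (217 - 1/21*(-1/19)*(-6859 + 21))*(-217) = (217 - 1/21*(-1/19)*(-6838))*(-217) = (217 - 6838/399)*(-217) = (79745/399)*(-217) = -2472095/57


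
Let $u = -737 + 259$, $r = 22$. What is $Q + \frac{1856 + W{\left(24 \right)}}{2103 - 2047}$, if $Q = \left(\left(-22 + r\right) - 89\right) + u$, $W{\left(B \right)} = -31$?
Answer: $- \frac{29927}{56} \approx -534.41$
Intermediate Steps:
$u = -478$
$Q = -567$ ($Q = \left(\left(-22 + 22\right) - 89\right) - 478 = \left(0 - 89\right) - 478 = -89 - 478 = -567$)
$Q + \frac{1856 + W{\left(24 \right)}}{2103 - 2047} = -567 + \frac{1856 - 31}{2103 - 2047} = -567 + \frac{1825}{56} = - \frac{29927}{56}$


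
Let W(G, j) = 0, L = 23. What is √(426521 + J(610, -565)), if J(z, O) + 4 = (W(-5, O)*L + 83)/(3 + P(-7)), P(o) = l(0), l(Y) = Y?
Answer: √3838902/3 ≈ 653.10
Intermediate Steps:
P(o) = 0
J(z, O) = 71/3 (J(z, O) = -4 + (0*23 + 83)/(3 + 0) = -4 + (0 + 83)/3 = -4 + 83*(⅓) = -4 + 83/3 = 71/3)
√(426521 + J(610, -565)) = √(426521 + 71/3) = √(1279634/3) = √3838902/3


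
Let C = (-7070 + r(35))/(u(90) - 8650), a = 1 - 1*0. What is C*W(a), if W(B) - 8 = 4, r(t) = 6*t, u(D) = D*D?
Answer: 8232/55 ≈ 149.67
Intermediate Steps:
u(D) = D**2
a = 1 (a = 1 + 0 = 1)
W(B) = 12 (W(B) = 8 + 4 = 12)
C = 686/55 (C = (-7070 + 6*35)/(90**2 - 8650) = (-7070 + 210)/(8100 - 8650) = -6860/(-550) = -6860*(-1/550) = 686/55 ≈ 12.473)
C*W(a) = (686/55)*12 = 8232/55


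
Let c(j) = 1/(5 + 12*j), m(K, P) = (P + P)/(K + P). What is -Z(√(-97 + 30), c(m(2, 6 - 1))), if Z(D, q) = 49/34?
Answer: -49/34 ≈ -1.4412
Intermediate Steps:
m(K, P) = 2*P/(K + P) (m(K, P) = (2*P)/(K + P) = 2*P/(K + P))
Z(D, q) = 49/34 (Z(D, q) = 49*(1/34) = 49/34)
-Z(√(-97 + 30), c(m(2, 6 - 1))) = -1*49/34 = -49/34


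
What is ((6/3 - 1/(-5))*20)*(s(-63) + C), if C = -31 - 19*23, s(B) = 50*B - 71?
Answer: -162316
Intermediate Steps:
s(B) = -71 + 50*B
C = -468 (C = -31 - 437 = -468)
((6/3 - 1/(-5))*20)*(s(-63) + C) = ((6/3 - 1/(-5))*20)*((-71 + 50*(-63)) - 468) = ((6*(⅓) - 1*(-⅕))*20)*((-71 - 3150) - 468) = ((2 + ⅕)*20)*(-3221 - 468) = ((11/5)*20)*(-3689) = 44*(-3689) = -162316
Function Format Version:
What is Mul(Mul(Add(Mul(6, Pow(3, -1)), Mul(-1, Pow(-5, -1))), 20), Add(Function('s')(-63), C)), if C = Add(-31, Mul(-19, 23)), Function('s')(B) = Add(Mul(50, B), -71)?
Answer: -162316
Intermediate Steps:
Function('s')(B) = Add(-71, Mul(50, B))
C = -468 (C = Add(-31, -437) = -468)
Mul(Mul(Add(Mul(6, Pow(3, -1)), Mul(-1, Pow(-5, -1))), 20), Add(Function('s')(-63), C)) = Mul(Mul(Add(Mul(6, Pow(3, -1)), Mul(-1, Pow(-5, -1))), 20), Add(Add(-71, Mul(50, -63)), -468)) = Mul(Mul(Add(Mul(6, Rational(1, 3)), Mul(-1, Rational(-1, 5))), 20), Add(Add(-71, -3150), -468)) = Mul(Mul(Add(2, Rational(1, 5)), 20), Add(-3221, -468)) = Mul(Mul(Rational(11, 5), 20), -3689) = Mul(44, -3689) = -162316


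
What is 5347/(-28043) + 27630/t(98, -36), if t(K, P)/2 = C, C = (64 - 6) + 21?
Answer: 386991632/2215397 ≈ 174.68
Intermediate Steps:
C = 79 (C = 58 + 21 = 79)
t(K, P) = 158 (t(K, P) = 2*79 = 158)
5347/(-28043) + 27630/t(98, -36) = 5347/(-28043) + 27630/158 = 5347*(-1/28043) + 27630*(1/158) = -5347/28043 + 13815/79 = 386991632/2215397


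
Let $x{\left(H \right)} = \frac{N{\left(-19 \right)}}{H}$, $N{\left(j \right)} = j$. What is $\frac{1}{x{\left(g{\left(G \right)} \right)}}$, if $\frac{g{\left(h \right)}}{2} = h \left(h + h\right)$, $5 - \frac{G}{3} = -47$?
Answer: $- \frac{97344}{19} \approx -5123.4$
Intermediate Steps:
$G = 156$ ($G = 15 - -141 = 15 + 141 = 156$)
$g{\left(h \right)} = 4 h^{2}$ ($g{\left(h \right)} = 2 h \left(h + h\right) = 2 h 2 h = 2 \cdot 2 h^{2} = 4 h^{2}$)
$x{\left(H \right)} = - \frac{19}{H}$
$\frac{1}{x{\left(g{\left(G \right)} \right)}} = \frac{1}{\left(-19\right) \frac{1}{4 \cdot 156^{2}}} = \frac{1}{\left(-19\right) \frac{1}{4 \cdot 24336}} = \frac{1}{\left(-19\right) \frac{1}{97344}} = \frac{1}{- \frac{19}{97344}} = - \frac{97344}{19}$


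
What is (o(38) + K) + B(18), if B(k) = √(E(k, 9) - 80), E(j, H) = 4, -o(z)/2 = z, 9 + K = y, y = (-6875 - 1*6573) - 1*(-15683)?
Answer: 2150 + 2*I*√19 ≈ 2150.0 + 8.7178*I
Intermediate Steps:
y = 2235 (y = (-6875 - 6573) + 15683 = -13448 + 15683 = 2235)
K = 2226 (K = -9 + 2235 = 2226)
o(z) = -2*z
B(k) = 2*I*√19 (B(k) = √(4 - 80) = √(-76) = 2*I*√19)
(o(38) + K) + B(18) = (-2*38 + 2226) + 2*I*√19 = (-76 + 2226) + 2*I*√19 = 2150 + 2*I*√19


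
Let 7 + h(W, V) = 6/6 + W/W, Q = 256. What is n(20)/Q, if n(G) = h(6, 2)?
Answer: -5/256 ≈ -0.019531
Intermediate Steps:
h(W, V) = -5 (h(W, V) = -7 + (6/6 + W/W) = -7 + (6*(1/6) + 1) = -7 + (1 + 1) = -7 + 2 = -5)
n(G) = -5
n(20)/Q = -5/256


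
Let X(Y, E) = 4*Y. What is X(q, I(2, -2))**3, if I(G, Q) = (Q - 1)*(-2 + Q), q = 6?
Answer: 13824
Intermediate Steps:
I(G, Q) = (-1 + Q)*(-2 + Q)
X(q, I(2, -2))**3 = (4*6)**3 = 24**3 = 13824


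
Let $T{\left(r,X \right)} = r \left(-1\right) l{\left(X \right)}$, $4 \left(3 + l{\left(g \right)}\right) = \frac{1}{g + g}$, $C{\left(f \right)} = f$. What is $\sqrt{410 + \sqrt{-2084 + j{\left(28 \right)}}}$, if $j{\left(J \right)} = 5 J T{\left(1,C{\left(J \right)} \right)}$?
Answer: $\frac{\sqrt{1640 + i \sqrt{26634}}}{2} \approx 20.273 + 1.0062 i$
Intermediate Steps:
$l{\left(g \right)} = -3 + \frac{1}{8 g}$ ($l{\left(g \right)} = -3 + \frac{1}{4 \left(g + g\right)} = -3 + \frac{1}{4 \cdot 2 g} = -3 + \frac{\frac{1}{2} \frac{1}{g}}{4} = -3 + \frac{1}{8 g}$)
$T{\left(r,X \right)} = - r \left(-3 + \frac{1}{8 X}\right)$ ($T{\left(r,X \right)} = r \left(-1\right) \left(-3 + \frac{1}{8 X}\right) = - r \left(-3 + \frac{1}{8 X}\right)$)
$j{\left(J \right)} = 5 J \left(3 - \frac{1}{8 J}\right)$ ($j{\left(J \right)} = 5 J \left(3 \cdot 1 - \frac{1}{8 J}\right) = 5 J \left(3 - \frac{1}{8 J}\right)$)
$\sqrt{410 + \sqrt{-2084 + j{\left(28 \right)}}} = \sqrt{410 + \sqrt{-2084 + \left(- \frac{5}{8} + 15 \cdot 28\right)}} = \sqrt{410 + \sqrt{-2084 + \left(- \frac{5}{8} + 420\right)}} = \sqrt{410 + \sqrt{-2084 + \frac{3355}{8}}} = \sqrt{410 + \sqrt{- \frac{13317}{8}}} = \sqrt{410 + \frac{i \sqrt{26634}}{4}}$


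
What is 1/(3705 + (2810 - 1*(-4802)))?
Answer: 1/11317 ≈ 8.8363e-5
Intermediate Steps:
1/(3705 + (2810 - 1*(-4802))) = 1/(3705 + (2810 + 4802)) = 1/(3705 + 7612) = 1/11317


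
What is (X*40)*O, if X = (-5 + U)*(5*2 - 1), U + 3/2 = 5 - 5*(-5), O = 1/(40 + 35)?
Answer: 564/5 ≈ 112.80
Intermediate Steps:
O = 1/75 ≈ 0.013333
U = 57/2 (U = -3/2 + (5 - 5*(-5)) = -3/2 + (5 + 25) = -3/2 + 30 = 57/2 ≈ 28.500)
X = 423/2 (X = (-5 + 57/2)*(5*2 - 1) = 47*(10 - 1)/2 = (47/2)*9 = 423/2 ≈ 211.50)
(X*40)*O = ((423/2)*40)*(1/75) = 8460*(1/75) = 564/5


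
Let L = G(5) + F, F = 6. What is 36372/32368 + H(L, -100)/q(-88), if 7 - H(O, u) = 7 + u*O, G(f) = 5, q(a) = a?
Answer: -13151/1156 ≈ -11.376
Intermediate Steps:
L = 11 (L = 5 + 6 = 11)
H(O, u) = -O*u (H(O, u) = 7 - (7 + u*O) = 7 - (7 + O*u) = 7 + (-7 - O*u) = -O*u)
36372/32368 + H(L, -100)/q(-88) = 36372/32368 - 1*11*(-100)/(-88) = 36372*(1/32368) + 1100*(-1/88) = 1299/1156 - 25/2 = -13151/1156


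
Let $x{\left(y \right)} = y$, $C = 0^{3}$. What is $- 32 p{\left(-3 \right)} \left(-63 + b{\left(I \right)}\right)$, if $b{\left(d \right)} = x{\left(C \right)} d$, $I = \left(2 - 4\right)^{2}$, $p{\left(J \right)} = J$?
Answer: $-6048$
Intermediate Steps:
$C = 0$
$I = 4$ ($I = \left(-2\right)^{2} = 4$)
$b{\left(d \right)} = 0$ ($b{\left(d \right)} = 0 d = 0$)
$- 32 p{\left(-3 \right)} \left(-63 + b{\left(I \right)}\right) = \left(-32\right) \left(-3\right) \left(-63 + 0\right) = 96 \left(-63\right) = -6048$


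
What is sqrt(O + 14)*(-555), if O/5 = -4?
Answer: -555*I*sqrt(6) ≈ -1359.5*I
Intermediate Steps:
O = -20 (O = 5*(-4) = -20)
sqrt(O + 14)*(-555) = sqrt(-20 + 14)*(-555) = sqrt(-6)*(-555) = (I*sqrt(6))*(-555) = -555*I*sqrt(6)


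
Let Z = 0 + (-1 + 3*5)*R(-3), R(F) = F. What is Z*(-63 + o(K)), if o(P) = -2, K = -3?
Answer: 2730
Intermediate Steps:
Z = -42 (Z = 0 + (-1 + 3*5)*(-3) = 0 + (-1 + 15)*(-3) = 0 + 14*(-3) = 0 - 42 = -42)
Z*(-63 + o(K)) = -42*(-63 - 2) = -42*(-65) = 2730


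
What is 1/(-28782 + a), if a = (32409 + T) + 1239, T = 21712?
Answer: 1/26578 ≈ 3.7625e-5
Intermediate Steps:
a = 55360 (a = (32409 + 21712) + 1239 = 54121 + 1239 = 55360)
1/(-28782 + a) = 1/(-28782 + 55360) = 1/26578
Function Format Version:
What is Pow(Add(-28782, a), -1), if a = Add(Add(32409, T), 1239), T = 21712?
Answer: Rational(1, 26578) ≈ 3.7625e-5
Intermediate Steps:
a = 55360 (a = Add(Add(32409, 21712), 1239) = Add(54121, 1239) = 55360)
Pow(Add(-28782, a), -1) = Pow(Add(-28782, 55360), -1) = Pow(26578, -1) = Rational(1, 26578)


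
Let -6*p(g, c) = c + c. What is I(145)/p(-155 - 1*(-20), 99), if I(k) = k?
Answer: -145/33 ≈ -4.3939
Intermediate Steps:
p(g, c) = -c/3 (p(g, c) = -(c + c)/6 = -c/3)
I(145)/p(-155 - 1*(-20), 99) = 145/((-1/3*99)) = 145/(-33) = 145*(-1/33) = -145/33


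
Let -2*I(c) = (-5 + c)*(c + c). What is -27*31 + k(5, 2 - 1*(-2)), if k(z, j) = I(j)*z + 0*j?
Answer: -817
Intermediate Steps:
I(c) = -c*(-5 + c) (I(c) = -(-5 + c)*(c + c)/2 = -(-5 + c)*2*c/2 = -c*(-5 + c))
k(z, j) = j*z*(5 - j) (k(z, j) = (j*(5 - j))*z + 0*j = j*z*(5 - j) + 0 = j*z*(5 - j))
-27*31 + k(5, 2 - 1*(-2)) = -27*31 + (2 - 1*(-2))*5*(5 - (2 - 1*(-2))) = -837 + (2 + 2)*5*(5 - (2 + 2)) = -837 + 4*5*(5 - 1*4) = -837 + 4*5*(5 - 4) = -837 + 4*5*1 = -837 + 20 = -817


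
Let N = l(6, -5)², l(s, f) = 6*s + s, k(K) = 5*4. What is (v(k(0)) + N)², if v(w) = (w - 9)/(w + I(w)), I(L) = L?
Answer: 4980266041/1600 ≈ 3.1127e+6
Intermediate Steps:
k(K) = 20
v(w) = (-9 + w)/(2*w) (v(w) = (w - 9)/(w + w) = (-9 + w)/((2*w)) = (-9 + w)*(1/(2*w)) = (-9 + w)/(2*w))
l(s, f) = 7*s
N = 1764 (N = (7*6)² = 42² = 1764)
(v(k(0)) + N)² = ((½)*(-9 + 20)/20 + 1764)² = ((½)*(1/20)*11 + 1764)² = (11/40 + 1764)² = (70571/40)² = 4980266041/1600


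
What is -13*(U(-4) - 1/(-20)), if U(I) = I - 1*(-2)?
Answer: 507/20 ≈ 25.350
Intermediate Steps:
U(I) = 2 + I (U(I) = I + 2 = 2 + I)
-13*(U(-4) - 1/(-20)) = -13*((2 - 4) - 1/(-20)) = -13*(-2 - 1*(-1/20)) = -13*(-2 + 1/20) = -13*(-39/20) = 507/20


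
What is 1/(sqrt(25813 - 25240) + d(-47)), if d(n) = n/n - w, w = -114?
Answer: 115/12652 - sqrt(573)/12652 ≈ 0.0071975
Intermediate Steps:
d(n) = 115 (d(n) = n/n - 1*(-114) = 1 + 114 = 115)
1/(sqrt(25813 - 25240) + d(-47)) = 1/(sqrt(25813 - 25240) + 115) = 1/(sqrt(573) + 115) = 1/(115 + sqrt(573))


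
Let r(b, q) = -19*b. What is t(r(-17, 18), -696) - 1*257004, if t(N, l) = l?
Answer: -257700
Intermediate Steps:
t(r(-17, 18), -696) - 1*257004 = -696 - 1*257004 = -696 - 257004 = -257700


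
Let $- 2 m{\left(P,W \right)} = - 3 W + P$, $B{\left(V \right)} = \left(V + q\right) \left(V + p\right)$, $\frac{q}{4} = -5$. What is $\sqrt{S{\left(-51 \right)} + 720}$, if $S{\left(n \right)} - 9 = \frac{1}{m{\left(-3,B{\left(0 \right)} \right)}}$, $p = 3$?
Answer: $\frac{\sqrt{22838487}}{177} \approx 27.0$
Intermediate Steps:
$q = -20$ ($q = 4 \left(-5\right) = -20$)
$B{\left(V \right)} = \left(-20 + V\right) \left(3 + V\right)$ ($B{\left(V \right)} = \left(V - 20\right) \left(V + 3\right) = \left(-20 + V\right) \left(3 + V\right)$)
$m{\left(P,W \right)} = - \frac{P}{2} + \frac{3 W}{2}$ ($m{\left(P,W \right)} = - \frac{- 3 W + P}{2} = - \frac{P - 3 W}{2} = - \frac{P}{2} + \frac{3 W}{2}$)
$S{\left(n \right)} = \frac{1591}{177}$ ($S{\left(n \right)} = 9 + \frac{1}{\left(- \frac{1}{2}\right) \left(-3\right) + \frac{3 \left(-60 + 0^{2} - 0\right)}{2}} = 9 + \frac{1}{\frac{3}{2} + \frac{3 \left(-60 + 0 + 0\right)}{2}} = 9 + \frac{1}{\frac{3}{2} + \frac{3}{2} \left(-60\right)} = 9 + \frac{1}{\frac{3}{2} - 90} = 9 + \frac{1}{- \frac{177}{2}} = 9 - \frac{2}{177} = \frac{1591}{177}$)
$\sqrt{S{\left(-51 \right)} + 720} = \sqrt{\frac{1591}{177} + 720} = \sqrt{\frac{129031}{177}} = \frac{\sqrt{22838487}}{177}$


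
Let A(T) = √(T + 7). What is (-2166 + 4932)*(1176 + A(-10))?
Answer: 3252816 + 2766*I*√3 ≈ 3.2528e+6 + 4790.9*I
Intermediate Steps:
A(T) = √(7 + T)
(-2166 + 4932)*(1176 + A(-10)) = (-2166 + 4932)*(1176 + √(7 - 10)) = 2766*(1176 + √(-3)) = 2766*(1176 + I*√3) = 3252816 + 2766*I*√3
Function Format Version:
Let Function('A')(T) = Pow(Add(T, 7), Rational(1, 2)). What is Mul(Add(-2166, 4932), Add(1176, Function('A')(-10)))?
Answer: Add(3252816, Mul(2766, I, Pow(3, Rational(1, 2)))) ≈ Add(3.2528e+6, Mul(4790.9, I))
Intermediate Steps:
Function('A')(T) = Pow(Add(7, T), Rational(1, 2))
Mul(Add(-2166, 4932), Add(1176, Function('A')(-10))) = Mul(Add(-2166, 4932), Add(1176, Pow(Add(7, -10), Rational(1, 2)))) = Mul(2766, Add(1176, Pow(-3, Rational(1, 2)))) = Mul(2766, Add(1176, Mul(I, Pow(3, Rational(1, 2))))) = Add(3252816, Mul(2766, I, Pow(3, Rational(1, 2))))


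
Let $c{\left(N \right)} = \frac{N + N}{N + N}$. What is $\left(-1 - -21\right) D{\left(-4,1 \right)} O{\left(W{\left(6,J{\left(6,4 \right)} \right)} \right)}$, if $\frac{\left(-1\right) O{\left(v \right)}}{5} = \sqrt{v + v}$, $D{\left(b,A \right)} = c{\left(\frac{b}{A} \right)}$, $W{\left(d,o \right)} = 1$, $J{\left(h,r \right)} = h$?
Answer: $- 100 \sqrt{2} \approx -141.42$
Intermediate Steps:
$c{\left(N \right)} = 1$ ($c{\left(N \right)} = \frac{2 N}{2 N} = 2 N \frac{1}{2 N} = 1$)
$D{\left(b,A \right)} = 1$
$O{\left(v \right)} = - 5 \sqrt{2} \sqrt{v}$ ($O{\left(v \right)} = - 5 \sqrt{v + v} = - 5 \sqrt{2 v} = - 5 \sqrt{2} \sqrt{v}$)
$\left(-1 - -21\right) D{\left(-4,1 \right)} O{\left(W{\left(6,J{\left(6,4 \right)} \right)} \right)} = \left(-1 - -21\right) 1 \left(- 5 \sqrt{2} \sqrt{1}\right) = \left(-1 + 21\right) 1 \left(\left(-5\right) \sqrt{2} \cdot 1\right) = 20 \cdot 1 \left(- 5 \sqrt{2}\right) = 20 \left(- 5 \sqrt{2}\right) = - 100 \sqrt{2}$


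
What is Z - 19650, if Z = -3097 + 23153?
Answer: 406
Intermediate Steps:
Z = 20056
Z - 19650 = 20056 - 19650 = 406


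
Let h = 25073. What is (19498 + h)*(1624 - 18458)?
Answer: -750308214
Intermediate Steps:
(19498 + h)*(1624 - 18458) = (19498 + 25073)*(1624 - 18458) = 44571*(-16834) = -750308214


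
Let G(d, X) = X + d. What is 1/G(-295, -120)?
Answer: -1/415 ≈ -0.0024096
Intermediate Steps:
1/G(-295, -120) = 1/(-120 - 295) = 1/(-415) = -1/415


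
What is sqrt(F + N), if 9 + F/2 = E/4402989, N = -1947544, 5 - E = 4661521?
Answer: 5*I*sqrt(167804826141156914)/1467663 ≈ 1395.6*I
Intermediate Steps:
E = -4661516 (E = 5 - 1*4661521 = 5 - 4661521 = -4661516)
F = -88576834/4402989 (F = -18 + 2*(-4661516/4402989) = -18 - 9323032/4402989 = -88576834/4402989 ≈ -20.117)
sqrt(F + N) = sqrt(-88576834/4402989 - 1947544) = sqrt(-8575103385850/4402989) = 5*I*sqrt(167804826141156914)/1467663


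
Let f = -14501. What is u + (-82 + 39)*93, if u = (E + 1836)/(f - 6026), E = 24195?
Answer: -82113504/20527 ≈ -4000.3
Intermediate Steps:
u = -26031/20527 (u = (24195 + 1836)/(-14501 - 6026) = 26031/(-20527) = 26031*(-1/20527) = -26031/20527 ≈ -1.2681)
u + (-82 + 39)*93 = -26031/20527 + (-82 + 39)*93 = -26031/20527 - 43*93 = -26031/20527 - 3999 = -82113504/20527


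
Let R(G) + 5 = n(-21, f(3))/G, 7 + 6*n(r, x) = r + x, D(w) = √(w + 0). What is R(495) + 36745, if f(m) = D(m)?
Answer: 54558886/1485 + √3/2970 ≈ 36740.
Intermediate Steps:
D(w) = √w
f(m) = √m
n(r, x) = -7/6 + r/6 + x/6 (n(r, x) = -7/6 + (r + x)/6 = -7/6 + (r/6 + x/6) = -7/6 + r/6 + x/6)
R(G) = -5 + (-14/3 + √3/6)/G (R(G) = -5 + (-7/6 + (⅙)*(-21) + √3/6)/G = -5 + (-7/6 - 7/2 + √3/6)/G = -5 + (-14/3 + √3/6)/G)
R(495) + 36745 = (⅙)*(-28 + √3 - 30*495)/495 + 36745 = (⅙)*(1/495)*(-28 + √3 - 14850) + 36745 = (⅙)*(1/495)*(-14878 + √3) + 36745 = (-7439/1485 + √3/2970) + 36745 = 54558886/1485 + √3/2970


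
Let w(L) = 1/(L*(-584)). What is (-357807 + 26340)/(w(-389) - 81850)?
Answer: 25100449064/6198118533 ≈ 4.0497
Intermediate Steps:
w(L) = -1/(584*L) (w(L) = -1/584/L = -1/(584*L))
(-357807 + 26340)/(w(-389) - 81850) = (-357807 + 26340)/(-1/584/(-389) - 81850) = -331467/(-1/584*(-1/389) - 81850) = -331467/(1/227176 - 81850) = -331467/(-18594355599/227176) = -331467*(-227176/18594355599) = 25100449064/6198118533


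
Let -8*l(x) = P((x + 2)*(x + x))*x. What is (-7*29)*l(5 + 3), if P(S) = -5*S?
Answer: -162400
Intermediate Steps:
l(x) = 5*x**2*(2 + x)/4 (l(x) = -(-5*(x + 2)*(x + x))*x/8 = -(-5*(2 + x)*2*x)*x/8 = -(-10*x*(2 + x))*x/8 = -(-5)*x**2*(2 + x)/4 = 5*x**2*(2 + x)/4)
(-7*29)*l(5 + 3) = (-7*29)*(5*(5 + 3)**2*(2 + (5 + 3))/4) = -1015*8**2*(2 + 8)/4 = -1015*64*10/4 = -203*800 = -162400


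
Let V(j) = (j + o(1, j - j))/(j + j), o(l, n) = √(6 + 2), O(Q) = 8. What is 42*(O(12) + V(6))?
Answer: 357 + 7*√2 ≈ 366.90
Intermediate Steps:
o(l, n) = 2*√2 (o(l, n) = √8 = 2*√2)
V(j) = (j + 2*√2)/(2*j) (V(j) = (j + 2*√2)/(j + j) = (j + 2*√2)/((2*j)) = (j + 2*√2)*(1/(2*j)) = (j + 2*√2)/(2*j))
42*(O(12) + V(6)) = 42*(8 + (√2 + (½)*6)/6) = 42*(8 + (√2 + 3)/6) = 42*(8 + (3 + √2)/6) = 42*(8 + (½ + √2/6)) = 42*(17/2 + √2/6) = 357 + 7*√2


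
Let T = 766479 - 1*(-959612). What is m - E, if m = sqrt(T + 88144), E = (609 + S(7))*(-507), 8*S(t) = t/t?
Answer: 2470611/8 + sqrt(1814235) ≈ 3.1017e+5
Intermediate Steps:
S(t) = 1/8 (S(t) = (t/t)/8 = (1/8)*1 = 1/8)
T = 1726091 (T = 766479 + 959612 = 1726091)
E = -2470611/8 (E = (609 + 1/8)*(-507) = (4873/8)*(-507) = -2470611/8 ≈ -3.0883e+5)
m = sqrt(1814235) (m = sqrt(1726091 + 88144) = sqrt(1814235) ≈ 1346.9)
m - E = sqrt(1814235) - 1*(-2470611/8) = sqrt(1814235) + 2470611/8 = 2470611/8 + sqrt(1814235)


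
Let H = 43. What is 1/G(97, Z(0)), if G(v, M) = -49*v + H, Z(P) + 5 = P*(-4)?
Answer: -1/4710 ≈ -0.00021231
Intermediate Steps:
Z(P) = -5 - 4*P (Z(P) = -5 + P*(-4) = -5 - 4*P)
G(v, M) = 43 - 49*v (G(v, M) = -49*v + 43 = 43 - 49*v)
1/G(97, Z(0)) = 1/(43 - 49*97) = 1/(43 - 4753) = 1/(-4710) = -1/4710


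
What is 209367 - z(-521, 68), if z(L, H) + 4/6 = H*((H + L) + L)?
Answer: 826799/3 ≈ 2.7560e+5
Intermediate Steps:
z(L, H) = -2/3 + H*(H + 2*L) (z(L, H) = -2/3 + H*((H + L) + L) = -2/3 + H*(H + 2*L))
209367 - z(-521, 68) = 209367 - (-2/3 + 68**2 + 2*68*(-521)) = 209367 - (-2/3 + 4624 - 70856) = 209367 - 1*(-198698/3) = 209367 + 198698/3 = 826799/3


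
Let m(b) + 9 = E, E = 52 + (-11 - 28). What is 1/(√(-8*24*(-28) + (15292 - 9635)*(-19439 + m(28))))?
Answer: -I*√109938419/109938419 ≈ -9.5373e-5*I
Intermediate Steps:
E = 13 (E = 52 - 39 = 13)
m(b) = 4 (m(b) = -9 + 13 = 4)
1/(√(-8*24*(-28) + (15292 - 9635)*(-19439 + m(28)))) = 1/(√(-8*24*(-28) + (15292 - 9635)*(-19439 + 4))) = 1/(√(-192*(-28) + 5657*(-19435))) = 1/(√(5376 - 109943795)) = 1/(√(-109938419)) = 1/(I*√109938419) = -I*√109938419/109938419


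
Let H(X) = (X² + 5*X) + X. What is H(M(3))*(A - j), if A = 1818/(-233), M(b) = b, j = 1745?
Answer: -11026881/233 ≈ -47326.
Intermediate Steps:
H(X) = X² + 6*X
A = -1818/233 (A = 1818*(-1/233) = -1818/233 ≈ -7.8026)
H(M(3))*(A - j) = (3*(6 + 3))*(-1818/233 - 1*1745) = (3*9)*(-1818/233 - 1745) = 27*(-408403/233) = -11026881/233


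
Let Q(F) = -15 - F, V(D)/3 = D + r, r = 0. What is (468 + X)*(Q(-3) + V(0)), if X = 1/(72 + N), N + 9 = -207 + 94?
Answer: -140394/25 ≈ -5615.8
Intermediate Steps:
N = -122 (N = -9 + (-207 + 94) = -9 - 113 = -122)
V(D) = 3*D (V(D) = 3*(D + 0) = 3*D)
X = -1/50 (X = 1/(72 - 122) = 1/(-50) = -1/50 ≈ -0.020000)
(468 + X)*(Q(-3) + V(0)) = (468 - 1/50)*((-15 - 1*(-3)) + 3*0) = 23399*((-15 + 3) + 0)/50 = 23399*(-12 + 0)/50 = (23399/50)*(-12) = -140394/25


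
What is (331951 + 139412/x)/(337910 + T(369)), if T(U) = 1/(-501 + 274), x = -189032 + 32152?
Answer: 2955331924309/3008392416180 ≈ 0.98236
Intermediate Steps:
x = -156880
T(U) = -1/227 (T(U) = 1/(-227) = -1/227)
(331951 + 139412/x)/(337910 + T(369)) = (331951 + 139412/(-156880))/(337910 - 1/227) = (331951 + 139412*(-1/156880))/(76705569/227) = (331951 - 34853/39220)*(227/76705569) = (13019083367/39220)*(227/76705569) = 2955331924309/3008392416180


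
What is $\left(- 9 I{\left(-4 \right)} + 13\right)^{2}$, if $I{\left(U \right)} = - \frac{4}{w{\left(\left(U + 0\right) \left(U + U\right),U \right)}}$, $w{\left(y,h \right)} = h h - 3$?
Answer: $\frac{42025}{169} \approx 248.67$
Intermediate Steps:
$w{\left(y,h \right)} = -3 + h^{2}$ ($w{\left(y,h \right)} = h^{2} - 3 = -3 + h^{2}$)
$I{\left(U \right)} = - \frac{4}{-3 + U^{2}}$
$\left(- 9 I{\left(-4 \right)} + 13\right)^{2} = \left(- 9 \left(- \frac{4}{-3 + \left(-4\right)^{2}}\right) + 13\right)^{2} = \left(- 9 \left(- \frac{4}{-3 + 16}\right) + 13\right)^{2} = \left(- 9 \left(- \frac{4}{13}\right) + 13\right)^{2} = \left(- 9 \left(\left(-4\right) \frac{1}{13}\right) + 13\right)^{2} = \left(\left(-9\right) \left(- \frac{4}{13}\right) + 13\right)^{2} = \left(\frac{36}{13} + 13\right)^{2} = \left(\frac{205}{13}\right)^{2} = \frac{42025}{169}$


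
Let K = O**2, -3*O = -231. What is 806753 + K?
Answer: 812682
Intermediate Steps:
O = 77 (O = -1/3*(-231) = 77)
K = 5929 (K = 77**2 = 5929)
806753 + K = 806753 + 5929 = 812682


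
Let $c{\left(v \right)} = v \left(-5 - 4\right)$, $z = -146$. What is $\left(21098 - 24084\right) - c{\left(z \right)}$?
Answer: $-4300$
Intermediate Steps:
$c{\left(v \right)} = - 9 v$ ($c{\left(v \right)} = v \left(-9\right) = - 9 v$)
$\left(21098 - 24084\right) - c{\left(z \right)} = \left(21098 - 24084\right) - \left(-9\right) \left(-146\right) = \left(21098 - 24084\right) - 1314 = -2986 - 1314 = -4300$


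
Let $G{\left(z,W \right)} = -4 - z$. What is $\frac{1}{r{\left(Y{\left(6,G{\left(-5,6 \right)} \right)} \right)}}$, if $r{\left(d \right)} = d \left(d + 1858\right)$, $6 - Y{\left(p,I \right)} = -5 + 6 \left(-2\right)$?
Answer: $\frac{1}{43263} \approx 2.3114 \cdot 10^{-5}$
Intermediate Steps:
$Y{\left(p,I \right)} = 23$ ($Y{\left(p,I \right)} = 6 - \left(-5 + 6 \left(-2\right)\right) = 6 - \left(-5 - 12\right) = 6 - -17 = 6 + 17 = 23$)
$r{\left(d \right)} = d \left(1858 + d\right)$
$\frac{1}{r{\left(Y{\left(6,G{\left(-5,6 \right)} \right)} \right)}} = \frac{1}{23 \left(1858 + 23\right)} = \frac{1}{23 \cdot 1881} = \frac{1}{43263}$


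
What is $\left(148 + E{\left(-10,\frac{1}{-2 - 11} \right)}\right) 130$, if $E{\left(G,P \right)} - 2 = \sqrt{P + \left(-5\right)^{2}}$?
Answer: $19500 + 180 \sqrt{13} \approx 20149.0$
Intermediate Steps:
$E{\left(G,P \right)} = 2 + \sqrt{25 + P}$ ($E{\left(G,P \right)} = 2 + \sqrt{P + \left(-5\right)^{2}} = 2 + \sqrt{P + 25} = 2 + \sqrt{25 + P}$)
$\left(148 + E{\left(-10,\frac{1}{-2 - 11} \right)}\right) 130 = \left(148 + \left(2 + \sqrt{25 + \frac{1}{-2 - 11}}\right)\right) 130 = \left(148 + \left(2 + \sqrt{25 + \frac{1}{-13}}\right)\right) 130 = \left(148 + \left(2 + \sqrt{25 - \frac{1}{13}}\right)\right) 130 = \left(148 + \left(2 + \sqrt{\frac{324}{13}}\right)\right) 130 = \left(148 + \left(2 + \frac{18 \sqrt{13}}{13}\right)\right) 130 = \left(150 + \frac{18 \sqrt{13}}{13}\right) 130 = 19500 + 180 \sqrt{13}$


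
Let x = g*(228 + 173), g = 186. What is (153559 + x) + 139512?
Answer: 367657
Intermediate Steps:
x = 74586 (x = 186*(228 + 173) = 186*401 = 74586)
(153559 + x) + 139512 = (153559 + 74586) + 139512 = 228145 + 139512 = 367657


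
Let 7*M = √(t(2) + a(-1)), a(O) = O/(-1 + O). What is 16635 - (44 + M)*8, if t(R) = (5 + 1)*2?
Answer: 16283 - 20*√2/7 ≈ 16279.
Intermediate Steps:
a(O) = O/(-1 + O)
t(R) = 12 (t(R) = 6*2 = 12)
M = 5*√2/14 (M = √(12 - 1/(-1 - 1))/7 = √(12 - 1/(-2))/7 = √(12 - 1*(-½))/7 = √(12 + ½)/7 = √(25/2)/7 = (5*√2/2)/7 = 5*√2/14 ≈ 0.50508)
16635 - (44 + M)*8 = 16635 - (44 + 5*√2/14)*8 = 16635 - (352 + 20*√2/7) = 16635 + (-352 - 20*√2/7) = 16283 - 20*√2/7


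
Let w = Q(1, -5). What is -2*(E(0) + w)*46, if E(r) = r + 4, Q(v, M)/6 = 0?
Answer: -368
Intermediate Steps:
Q(v, M) = 0 (Q(v, M) = 6*0 = 0)
w = 0
E(r) = 4 + r
-2*(E(0) + w)*46 = -2*((4 + 0) + 0)*46 = -2*(4 + 0)*46 = -2*4*46 = -8*46 = -368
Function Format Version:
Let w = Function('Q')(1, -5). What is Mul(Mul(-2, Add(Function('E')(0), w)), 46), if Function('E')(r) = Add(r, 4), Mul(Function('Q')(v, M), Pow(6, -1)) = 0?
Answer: -368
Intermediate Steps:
Function('Q')(v, M) = 0 (Function('Q')(v, M) = Mul(6, 0) = 0)
w = 0
Function('E')(r) = Add(4, r)
Mul(Mul(-2, Add(Function('E')(0), w)), 46) = Mul(Mul(-2, Add(Add(4, 0), 0)), 46) = Mul(Mul(-2, Add(4, 0)), 46) = Mul(Mul(-2, 4), 46) = Mul(-8, 46) = -368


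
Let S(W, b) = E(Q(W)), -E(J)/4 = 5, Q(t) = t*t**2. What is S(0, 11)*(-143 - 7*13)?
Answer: 4680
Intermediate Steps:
Q(t) = t**3
E(J) = -20 (E(J) = -4*5 = -20)
S(W, b) = -20
S(0, 11)*(-143 - 7*13) = -20*(-143 - 7*13) = -20*(-143 - 91) = -20*(-234) = 4680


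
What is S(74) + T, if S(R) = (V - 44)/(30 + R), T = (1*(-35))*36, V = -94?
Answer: -65589/52 ≈ -1261.3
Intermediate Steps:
T = -1260 (T = -35*36 = -1260)
S(R) = -138/(30 + R) (S(R) = (-94 - 44)/(30 + R) = -138/(30 + R))
S(74) + T = -138/(30 + 74) - 1260 = -138/104 - 1260 = -138*1/104 - 1260 = -69/52 - 1260 = -65589/52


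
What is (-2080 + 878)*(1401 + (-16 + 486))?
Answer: -2248942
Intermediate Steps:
(-2080 + 878)*(1401 + (-16 + 486)) = -1202*(1401 + 470) = -1202*1871 = -2248942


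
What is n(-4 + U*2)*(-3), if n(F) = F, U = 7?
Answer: -30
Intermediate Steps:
n(-4 + U*2)*(-3) = (-4 + 7*2)*(-3) = (-4 + 14)*(-3) = 10*(-3) = -30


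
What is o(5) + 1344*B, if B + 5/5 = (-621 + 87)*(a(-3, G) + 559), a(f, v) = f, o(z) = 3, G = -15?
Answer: -399040317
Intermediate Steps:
B = -296905 (B = -1 + (-621 + 87)*(-3 + 559) = -1 - 534*556 = -1 - 296904 = -296905)
o(5) + 1344*B = 3 + 1344*(-296905) = 3 - 399040320 = -399040317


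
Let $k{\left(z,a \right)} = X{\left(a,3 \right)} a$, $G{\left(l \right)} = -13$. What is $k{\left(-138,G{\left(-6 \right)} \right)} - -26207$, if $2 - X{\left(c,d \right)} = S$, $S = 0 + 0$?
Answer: $26181$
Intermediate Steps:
$S = 0$
$X{\left(c,d \right)} = 2$ ($X{\left(c,d \right)} = 2 - 0 = 2 + 0 = 2$)
$k{\left(z,a \right)} = 2 a$
$k{\left(-138,G{\left(-6 \right)} \right)} - -26207 = 2 \left(-13\right) - -26207 = -26 + 26207 = 26181$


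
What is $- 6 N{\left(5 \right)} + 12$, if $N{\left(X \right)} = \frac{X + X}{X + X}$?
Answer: $6$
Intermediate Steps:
$N{\left(X \right)} = 1$ ($N{\left(X \right)} = \frac{2 X}{2 X} = 2 X \frac{1}{2 X} = 1$)
$- 6 N{\left(5 \right)} + 12 = \left(-6\right) 1 + 12 = -6 + 12 = 6$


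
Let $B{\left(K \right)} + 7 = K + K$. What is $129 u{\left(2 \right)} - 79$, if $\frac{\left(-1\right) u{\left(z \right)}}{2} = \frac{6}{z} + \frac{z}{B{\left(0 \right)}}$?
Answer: $- \frac{5455}{7} \approx -779.29$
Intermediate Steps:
$B{\left(K \right)} = -7 + 2 K$ ($B{\left(K \right)} = -7 + \left(K + K\right) = -7 + 2 K$)
$u{\left(z \right)} = - \frac{12}{z} + \frac{2 z}{7}$ ($u{\left(z \right)} = - 2 \left(\frac{6}{z} + \frac{z}{-7 + 2 \cdot 0}\right) = - 2 \left(\frac{6}{z} + \frac{z}{-7 + 0}\right) = - 2 \left(\frac{6}{z} + \frac{z}{-7}\right) = - 2 \left(\frac{6}{z} + z \left(- \frac{1}{7}\right)\right) = - 2 \left(\frac{6}{z} - \frac{z}{7}\right) = - \frac{12}{z} + \frac{2 z}{7}$)
$129 u{\left(2 \right)} - 79 = 129 \left(- \frac{12}{2} + \frac{2}{7} \cdot 2\right) - 79 = 129 \left(\left(-12\right) \frac{1}{2} + \frac{4}{7}\right) - 79 = 129 \left(-6 + \frac{4}{7}\right) - 79 = 129 \left(- \frac{38}{7}\right) - 79 = - \frac{4902}{7} - 79 = - \frac{5455}{7}$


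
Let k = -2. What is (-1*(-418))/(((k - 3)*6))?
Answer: -209/15 ≈ -13.933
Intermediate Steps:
(-1*(-418))/(((k - 3)*6)) = (-1*(-418))/(((-2 - 3)*6)) = 418/((-5*6)) = 418/(-30) = 418*(-1/30) = -209/15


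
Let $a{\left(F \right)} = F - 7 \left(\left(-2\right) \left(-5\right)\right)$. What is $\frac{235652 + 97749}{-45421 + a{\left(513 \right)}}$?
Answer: $- \frac{333401}{44978} \approx -7.4125$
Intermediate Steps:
$a{\left(F \right)} = -70 + F$ ($a{\left(F \right)} = F - 70 = -70 + F$)
$\frac{235652 + 97749}{-45421 + a{\left(513 \right)}} = \frac{235652 + 97749}{-45421 + \left(-70 + 513\right)} = \frac{333401}{-45421 + 443} = \frac{333401}{-44978} = 333401 \left(- \frac{1}{44978}\right) = - \frac{333401}{44978}$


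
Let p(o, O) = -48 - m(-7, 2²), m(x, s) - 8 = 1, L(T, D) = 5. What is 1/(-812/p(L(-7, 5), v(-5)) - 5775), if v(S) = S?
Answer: -57/328363 ≈ -0.00017359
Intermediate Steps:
m(x, s) = 9 (m(x, s) = 8 + 1 = 9)
p(o, O) = -57 (p(o, O) = -48 - 1*9 = -48 - 9 = -57)
1/(-812/p(L(-7, 5), v(-5)) - 5775) = 1/(-812/(-57) - 5775) = 1/(-812*(-1/57) - 5775) = 1/(812/57 - 5775) = 1/(-328363/57) = -57/328363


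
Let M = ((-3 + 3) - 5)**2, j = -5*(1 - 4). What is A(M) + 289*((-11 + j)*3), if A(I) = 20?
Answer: 3488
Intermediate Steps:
j = 15 (j = -5*(-3) = 15)
M = 25 (M = (0 - 5)**2 = (-5)**2 = 25)
A(M) + 289*((-11 + j)*3) = 20 + 289*((-11 + 15)*3) = 20 + 289*(4*3) = 20 + 289*12 = 20 + 3468 = 3488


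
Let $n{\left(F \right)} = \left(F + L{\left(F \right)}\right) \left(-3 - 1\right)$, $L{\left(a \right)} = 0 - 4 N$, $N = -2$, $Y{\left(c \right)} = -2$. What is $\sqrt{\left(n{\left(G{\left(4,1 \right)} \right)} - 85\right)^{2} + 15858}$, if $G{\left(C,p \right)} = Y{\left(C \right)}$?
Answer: $\sqrt{27739} \approx 166.55$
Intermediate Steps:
$G{\left(C,p \right)} = -2$
$L{\left(a \right)} = 8$ ($L{\left(a \right)} = 0 - -8 = 0 + 8 = 8$)
$n{\left(F \right)} = -32 - 4 F$ ($n{\left(F \right)} = \left(F + 8\right) \left(-3 - 1\right) = \left(8 + F\right) \left(-4\right) = -32 - 4 F$)
$\sqrt{\left(n{\left(G{\left(4,1 \right)} \right)} - 85\right)^{2} + 15858} = \sqrt{\left(\left(-32 - -8\right) - 85\right)^{2} + 15858} = \sqrt{\left(\left(-32 + 8\right) - 85\right)^{2} + 15858} = \sqrt{\left(-24 - 85\right)^{2} + 15858} = \sqrt{\left(-109\right)^{2} + 15858} = \sqrt{11881 + 15858} = \sqrt{27739}$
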